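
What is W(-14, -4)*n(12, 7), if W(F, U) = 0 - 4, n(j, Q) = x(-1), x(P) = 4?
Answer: -16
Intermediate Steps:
n(j, Q) = 4
W(F, U) = -4
W(-14, -4)*n(12, 7) = -4*4 = -16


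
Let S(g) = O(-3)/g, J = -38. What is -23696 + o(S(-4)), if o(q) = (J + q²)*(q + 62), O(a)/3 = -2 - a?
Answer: -1663299/64 ≈ -25989.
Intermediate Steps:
O(a) = -6 - 3*a (O(a) = 3*(-2 - a) = -6 - 3*a)
S(g) = 3/g (S(g) = (-6 - 3*(-3))/g = (-6 + 9)/g = 3/g)
o(q) = (-38 + q²)*(62 + q) (o(q) = (-38 + q²)*(q + 62) = (-38 + q²)*(62 + q))
-23696 + o(S(-4)) = -23696 + (-2356 + (3/(-4))³ - 114/(-4) + 62*(3/(-4))²) = -23696 + (-2356 + (3*(-¼))³ - 114*(-1)/4 + 62*(3*(-¼))²) = -23696 + (-2356 + (-¾)³ - 38*(-¾) + 62*(-¾)²) = -23696 + (-2356 - 27/64 + 57/2 + 62*(9/16)) = -23696 + (-2356 - 27/64 + 57/2 + 279/8) = -23696 - 146755/64 = -1663299/64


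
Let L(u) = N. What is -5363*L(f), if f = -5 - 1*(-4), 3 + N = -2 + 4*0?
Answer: 26815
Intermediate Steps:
N = -5 (N = -3 + (-2 + 4*0) = -3 + (-2 + 0) = -3 - 2 = -5)
f = -1 (f = -5 + 4 = -1)
L(u) = -5
-5363*L(f) = -5363*(-5) = 26815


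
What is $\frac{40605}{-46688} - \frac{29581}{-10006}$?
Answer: $\frac{487392049}{233580064} \approx 2.0866$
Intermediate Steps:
$\frac{40605}{-46688} - \frac{29581}{-10006} = 40605 \left(- \frac{1}{46688}\right) - - \frac{29581}{10006} = - \frac{40605}{46688} + \frac{29581}{10006} = \frac{487392049}{233580064}$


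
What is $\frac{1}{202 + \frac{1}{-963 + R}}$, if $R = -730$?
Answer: $\frac{1693}{341985} \approx 0.0049505$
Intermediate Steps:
$\frac{1}{202 + \frac{1}{-963 + R}} = \frac{1}{202 + \frac{1}{-963 - 730}} = \frac{1}{202 + \frac{1}{-1693}} = \frac{1}{202 - \frac{1}{1693}} = \frac{1}{\frac{341985}{1693}} = \frac{1693}{341985}$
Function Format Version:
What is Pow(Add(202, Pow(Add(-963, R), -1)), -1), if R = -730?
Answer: Rational(1693, 341985) ≈ 0.0049505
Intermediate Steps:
Pow(Add(202, Pow(Add(-963, R), -1)), -1) = Pow(Add(202, Pow(Add(-963, -730), -1)), -1) = Pow(Add(202, Pow(-1693, -1)), -1) = Pow(Add(202, Rational(-1, 1693)), -1) = Pow(Rational(341985, 1693), -1) = Rational(1693, 341985)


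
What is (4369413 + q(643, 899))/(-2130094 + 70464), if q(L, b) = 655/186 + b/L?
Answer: -522573644353/246327628740 ≈ -2.1215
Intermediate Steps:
q(L, b) = 655/186 + b/L (q(L, b) = 655*(1/186) + b/L = 655/186 + b/L)
(4369413 + q(643, 899))/(-2130094 + 70464) = (4369413 + (655/186 + 899/643))/(-2130094 + 70464) = (4369413 + (655/186 + 899*(1/643)))/(-2059630) = (4369413 + (655/186 + 899/643))*(-1/2059630) = (4369413 + 588379/119598)*(-1/2059630) = (522573644353/119598)*(-1/2059630) = -522573644353/246327628740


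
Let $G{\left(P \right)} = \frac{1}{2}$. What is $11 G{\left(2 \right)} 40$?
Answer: $220$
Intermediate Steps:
$G{\left(P \right)} = \frac{1}{2}$
$11 G{\left(2 \right)} 40 = 11 \cdot \frac{1}{2} \cdot 40 = \frac{11}{2} \cdot 40 = 220$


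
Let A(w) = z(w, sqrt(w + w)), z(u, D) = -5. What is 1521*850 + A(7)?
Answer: 1292845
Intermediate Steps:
A(w) = -5
1521*850 + A(7) = 1521*850 - 5 = 1292850 - 5 = 1292845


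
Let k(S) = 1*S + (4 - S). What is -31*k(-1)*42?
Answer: -5208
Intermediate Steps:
k(S) = 4 (k(S) = S + (4 - S) = 4)
-31*k(-1)*42 = -31*4*42 = -124*42 = -5208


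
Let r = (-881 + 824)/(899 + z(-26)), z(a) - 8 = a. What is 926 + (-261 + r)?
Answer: 585808/881 ≈ 664.94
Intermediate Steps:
z(a) = 8 + a
r = -57/881 (r = (-881 + 824)/(899 + (8 - 26)) = -57/(899 - 18) = -57/881 ≈ -0.064699)
926 + (-261 + r) = 926 + (-261 - 57/881) = 926 - 229998/881 = 585808/881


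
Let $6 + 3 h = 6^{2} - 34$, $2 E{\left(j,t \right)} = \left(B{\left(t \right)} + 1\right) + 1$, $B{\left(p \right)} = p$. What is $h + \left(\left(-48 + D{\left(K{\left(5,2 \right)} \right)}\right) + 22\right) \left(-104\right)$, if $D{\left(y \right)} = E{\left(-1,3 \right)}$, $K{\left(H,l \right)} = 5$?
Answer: $\frac{7328}{3} \approx 2442.7$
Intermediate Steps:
$E{\left(j,t \right)} = 1 + \frac{t}{2}$ ($E{\left(j,t \right)} = \frac{\left(t + 1\right) + 1}{2} = \frac{\left(1 + t\right) + 1}{2} = \frac{2 + t}{2} = 1 + \frac{t}{2}$)
$h = - \frac{4}{3}$ ($h = -2 + \frac{6^{2} - 34}{3} = -2 + \frac{36 - 34}{3} = -2 + \frac{1}{3} \cdot 2 = -2 + \frac{2}{3} = - \frac{4}{3} \approx -1.3333$)
$D{\left(y \right)} = \frac{5}{2}$ ($D{\left(y \right)} = 1 + \frac{1}{2} \cdot 3 = 1 + \frac{3}{2} = \frac{5}{2}$)
$h + \left(\left(-48 + D{\left(K{\left(5,2 \right)} \right)}\right) + 22\right) \left(-104\right) = - \frac{4}{3} + \left(\left(-48 + \frac{5}{2}\right) + 22\right) \left(-104\right) = - \frac{4}{3} + \left(- \frac{91}{2} + 22\right) \left(-104\right) = - \frac{4}{3} - -2444 = - \frac{4}{3} + 2444 = \frac{7328}{3}$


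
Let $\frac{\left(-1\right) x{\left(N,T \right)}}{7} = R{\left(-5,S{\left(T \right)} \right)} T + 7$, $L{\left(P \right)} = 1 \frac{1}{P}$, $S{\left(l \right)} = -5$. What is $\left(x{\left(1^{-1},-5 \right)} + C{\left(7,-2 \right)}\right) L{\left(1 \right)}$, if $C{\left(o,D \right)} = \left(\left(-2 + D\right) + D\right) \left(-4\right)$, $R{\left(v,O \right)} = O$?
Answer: $-200$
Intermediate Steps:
$C{\left(o,D \right)} = 8 - 8 D$ ($C{\left(o,D \right)} = \left(-2 + 2 D\right) \left(-4\right) = 8 - 8 D$)
$L{\left(P \right)} = \frac{1}{P}$
$x{\left(N,T \right)} = -49 + 35 T$ ($x{\left(N,T \right)} = - 7 \left(- 5 T + 7\right) = - 7 \left(7 - 5 T\right) = -49 + 35 T$)
$\left(x{\left(1^{-1},-5 \right)} + C{\left(7,-2 \right)}\right) L{\left(1 \right)} = \frac{\left(-49 + 35 \left(-5\right)\right) + \left(8 - -16\right)}{1} = \left(\left(-49 - 175\right) + \left(8 + 16\right)\right) 1 = \left(-224 + 24\right) 1 = \left(-200\right) 1 = -200$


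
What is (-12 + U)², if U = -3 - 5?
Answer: 400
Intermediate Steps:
U = -8
(-12 + U)² = (-12 - 8)² = (-20)² = 400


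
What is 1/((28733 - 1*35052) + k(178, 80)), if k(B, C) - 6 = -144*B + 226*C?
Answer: -1/13865 ≈ -7.2124e-5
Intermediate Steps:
k(B, C) = 6 - 144*B + 226*C (k(B, C) = 6 + (-144*B + 226*C) = 6 - 144*B + 226*C)
1/((28733 - 1*35052) + k(178, 80)) = 1/((28733 - 1*35052) + (6 - 144*178 + 226*80)) = 1/((28733 - 35052) + (6 - 25632 + 18080)) = 1/(-6319 - 7546) = 1/(-13865) = -1/13865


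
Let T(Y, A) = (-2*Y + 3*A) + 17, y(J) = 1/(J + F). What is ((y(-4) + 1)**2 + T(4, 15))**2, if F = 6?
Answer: 50625/16 ≈ 3164.1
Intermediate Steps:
y(J) = 1/(6 + J) (y(J) = 1/(J + 6) = 1/(6 + J))
T(Y, A) = 17 - 2*Y + 3*A
((y(-4) + 1)**2 + T(4, 15))**2 = ((1/(6 - 4) + 1)**2 + (17 - 2*4 + 3*15))**2 = ((1/2 + 1)**2 + (17 - 8 + 45))**2 = ((1/2 + 1)**2 + 54)**2 = ((3/2)**2 + 54)**2 = (9/4 + 54)**2 = (225/4)**2 = 50625/16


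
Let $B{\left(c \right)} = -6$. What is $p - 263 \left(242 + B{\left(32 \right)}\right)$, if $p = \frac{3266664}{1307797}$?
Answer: $- \frac{81169077532}{1307797} \approx -62066.0$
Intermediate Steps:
$p = \frac{3266664}{1307797}$ ($p = 3266664 \cdot \frac{1}{1307797} = \frac{3266664}{1307797} \approx 2.4978$)
$p - 263 \left(242 + B{\left(32 \right)}\right) = \frac{3266664}{1307797} - 263 \left(242 - 6\right) = \frac{3266664}{1307797} - 263 \cdot 236 = \frac{3266664}{1307797} - 62068 = - \frac{81169077532}{1307797}$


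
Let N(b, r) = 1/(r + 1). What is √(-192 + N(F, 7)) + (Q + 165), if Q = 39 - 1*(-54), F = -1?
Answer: 258 + I*√3070/4 ≈ 258.0 + 13.852*I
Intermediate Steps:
N(b, r) = 1/(1 + r)
Q = 93 (Q = 39 + 54 = 93)
√(-192 + N(F, 7)) + (Q + 165) = √(-192 + 1/(1 + 7)) + (93 + 165) = √(-192 + 1/8) + 258 = √(-192 + ⅛) + 258 = √(-1535/8) + 258 = I*√3070/4 + 258 = 258 + I*√3070/4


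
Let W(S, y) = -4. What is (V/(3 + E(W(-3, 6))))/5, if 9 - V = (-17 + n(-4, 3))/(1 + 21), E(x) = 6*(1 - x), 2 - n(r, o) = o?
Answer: 36/605 ≈ 0.059504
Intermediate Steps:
n(r, o) = 2 - o
E(x) = 6 - 6*x
V = 108/11 (V = 9 - (-17 + (2 - 1*3))/(1 + 21) = 9 - (-17 + (2 - 3))/22 = 9 - (-17 - 1)/22 = 9 - (-18)/22 = 9 - 1*(-9/11) = 9 + 9/11 = 108/11 ≈ 9.8182)
(V/(3 + E(W(-3, 6))))/5 = (108/(11*(3 + (6 - 6*(-4)))))/5 = (108/(11*(3 + (6 + 24))))*(⅕) = (108/(11*(3 + 30)))*(⅕) = ((108/11)/33)*(⅕) = ((108/11)*(1/33))*(⅕) = (36/121)*(⅕) = 36/605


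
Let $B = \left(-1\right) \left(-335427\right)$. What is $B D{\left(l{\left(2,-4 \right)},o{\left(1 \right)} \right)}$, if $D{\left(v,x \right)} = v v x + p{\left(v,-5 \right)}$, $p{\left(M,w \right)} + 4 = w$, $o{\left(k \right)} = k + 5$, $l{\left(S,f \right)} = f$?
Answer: $29182149$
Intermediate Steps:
$o{\left(k \right)} = 5 + k$
$p{\left(M,w \right)} = -4 + w$
$B = 335427$
$D{\left(v,x \right)} = -9 + x v^{2}$ ($D{\left(v,x \right)} = v v x - 9 = v^{2} x - 9 = x v^{2} - 9 = -9 + x v^{2}$)
$B D{\left(l{\left(2,-4 \right)},o{\left(1 \right)} \right)} = 335427 \left(-9 + \left(5 + 1\right) \left(-4\right)^{2}\right) = 335427 \left(-9 + 6 \cdot 16\right) = 335427 \left(-9 + 96\right) = 335427 \cdot 87 = 29182149$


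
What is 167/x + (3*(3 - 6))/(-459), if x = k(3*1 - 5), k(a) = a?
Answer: -8515/102 ≈ -83.480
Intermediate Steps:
x = -2 (x = 3*1 - 5 = 3 - 5 = -2)
167/x + (3*(3 - 6))/(-459) = 167/(-2) + (3*(3 - 6))/(-459) = 167*(-1/2) + (3*(-3))*(-1/459) = -167/2 - 9*(-1/459) = -167/2 + 1/51 = -8515/102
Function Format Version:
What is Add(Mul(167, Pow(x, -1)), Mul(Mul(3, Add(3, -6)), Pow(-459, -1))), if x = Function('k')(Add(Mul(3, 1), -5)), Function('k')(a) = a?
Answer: Rational(-8515, 102) ≈ -83.480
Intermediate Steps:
x = -2 (x = Add(Mul(3, 1), -5) = Add(3, -5) = -2)
Add(Mul(167, Pow(x, -1)), Mul(Mul(3, Add(3, -6)), Pow(-459, -1))) = Add(Mul(167, Pow(-2, -1)), Mul(Mul(3, Add(3, -6)), Pow(-459, -1))) = Add(Mul(167, Rational(-1, 2)), Mul(Mul(3, -3), Rational(-1, 459))) = Add(Rational(-167, 2), Mul(-9, Rational(-1, 459))) = Add(Rational(-167, 2), Rational(1, 51)) = Rational(-8515, 102)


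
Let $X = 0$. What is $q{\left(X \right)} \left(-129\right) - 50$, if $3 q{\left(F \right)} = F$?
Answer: $-50$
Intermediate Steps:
$q{\left(F \right)} = \frac{F}{3}$
$q{\left(X \right)} \left(-129\right) - 50 = \frac{1}{3} \cdot 0 \left(-129\right) - 50 = 0 \left(-129\right) - 50 = 0 - 50 = -50$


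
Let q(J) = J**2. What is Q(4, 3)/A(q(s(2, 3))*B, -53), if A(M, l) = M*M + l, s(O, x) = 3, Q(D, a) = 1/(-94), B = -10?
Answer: -1/756418 ≈ -1.3220e-6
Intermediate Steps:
Q(D, a) = -1/94
A(M, l) = l + M**2 (A(M, l) = M**2 + l = l + M**2)
Q(4, 3)/A(q(s(2, 3))*B, -53) = -1/(94*(-53 + (3**2*(-10))**2)) = -1/(94*(-53 + (9*(-10))**2)) = -1/(94*(-53 + (-90)**2)) = -1/(94*(-53 + 8100)) = -1/94/8047 = -1/94*1/8047 = -1/756418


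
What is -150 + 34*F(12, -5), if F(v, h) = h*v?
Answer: -2190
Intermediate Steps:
-150 + 34*F(12, -5) = -150 + 34*(-5*12) = -150 + 34*(-60) = -150 - 2040 = -2190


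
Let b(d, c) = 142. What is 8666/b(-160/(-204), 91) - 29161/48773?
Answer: 209262978/3462883 ≈ 60.430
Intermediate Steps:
8666/b(-160/(-204), 91) - 29161/48773 = 8666/142 - 29161/48773 = 8666*(1/142) - 29161*1/48773 = 4333/71 - 29161/48773 = 209262978/3462883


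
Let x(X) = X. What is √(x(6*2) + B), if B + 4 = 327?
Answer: √335 ≈ 18.303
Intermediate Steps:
B = 323 (B = -4 + 327 = 323)
√(x(6*2) + B) = √(6*2 + 323) = √(12 + 323) = √335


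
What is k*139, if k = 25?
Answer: 3475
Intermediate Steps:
k*139 = 25*139 = 3475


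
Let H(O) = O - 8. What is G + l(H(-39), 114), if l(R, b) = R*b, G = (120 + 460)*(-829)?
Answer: -486178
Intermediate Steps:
G = -480820 (G = 580*(-829) = -480820)
H(O) = -8 + O
G + l(H(-39), 114) = -480820 + (-8 - 39)*114 = -480820 - 47*114 = -480820 - 5358 = -486178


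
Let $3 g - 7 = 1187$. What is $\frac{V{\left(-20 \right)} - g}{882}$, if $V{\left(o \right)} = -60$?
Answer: $- \frac{229}{441} \approx -0.51927$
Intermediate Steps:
$g = 398$ ($g = \frac{7}{3} + \frac{1}{3} \cdot 1187 = \frac{7}{3} + \frac{1187}{3} = 398$)
$\frac{V{\left(-20 \right)} - g}{882} = \frac{-60 - 398}{882} = \left(-60 - 398\right) \frac{1}{882} = \left(-458\right) \frac{1}{882} = - \frac{229}{441}$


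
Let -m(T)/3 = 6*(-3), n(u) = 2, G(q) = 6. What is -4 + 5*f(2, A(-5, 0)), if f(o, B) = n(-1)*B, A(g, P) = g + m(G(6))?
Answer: 486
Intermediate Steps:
m(T) = 54 (m(T) = -18*(-3) = -3*(-18) = 54)
A(g, P) = 54 + g (A(g, P) = g + 54 = 54 + g)
f(o, B) = 2*B
-4 + 5*f(2, A(-5, 0)) = -4 + 5*(2*(54 - 5)) = -4 + 5*(2*49) = -4 + 5*98 = -4 + 490 = 486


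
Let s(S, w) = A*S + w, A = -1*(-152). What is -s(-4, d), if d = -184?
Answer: 792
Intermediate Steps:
A = 152
s(S, w) = w + 152*S (s(S, w) = 152*S + w = w + 152*S)
-s(-4, d) = -(-184 + 152*(-4)) = -(-184 - 608) = -1*(-792) = 792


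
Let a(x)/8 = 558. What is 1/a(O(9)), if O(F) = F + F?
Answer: 1/4464 ≈ 0.00022401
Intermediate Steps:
O(F) = 2*F
a(x) = 4464 (a(x) = 8*558 = 4464)
1/a(O(9)) = 1/4464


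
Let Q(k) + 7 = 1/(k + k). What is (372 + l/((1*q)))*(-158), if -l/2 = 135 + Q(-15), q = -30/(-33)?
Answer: -1072109/75 ≈ -14295.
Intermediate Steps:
Q(k) = -7 + 1/(2*k) (Q(k) = -7 + 1/(k + k) = -7 + 1/(2*k))
q = 10/11 (q = -30*(-1/33) = 10/11 ≈ 0.90909)
l = -3839/15 (l = -2*(135 + (-7 + (½)/(-15))) = -2*(135 + (-7 + (½)*(-1/15))) = -2*(135 + (-7 - 1/30)) = -2*(135 - 211/30) = -2*3839/30 = -3839/15 ≈ -255.93)
(372 + l/((1*q)))*(-158) = (372 - 3839/(15*(1*(10/11))))*(-158) = (372 - 3839/(15*10/11))*(-158) = (372 - 3839/15*11/10)*(-158) = (372 - 42229/150)*(-158) = (13571/150)*(-158) = -1072109/75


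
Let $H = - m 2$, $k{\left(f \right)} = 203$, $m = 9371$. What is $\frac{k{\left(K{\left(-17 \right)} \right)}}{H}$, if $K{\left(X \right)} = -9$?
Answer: $- \frac{203}{18742} \approx -0.010831$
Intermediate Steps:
$H = -18742$ ($H = - 9371 \cdot 2 = \left(-1\right) 18742 = -18742$)
$\frac{k{\left(K{\left(-17 \right)} \right)}}{H} = \frac{203}{-18742} = 203 \left(- \frac{1}{18742}\right) = - \frac{203}{18742}$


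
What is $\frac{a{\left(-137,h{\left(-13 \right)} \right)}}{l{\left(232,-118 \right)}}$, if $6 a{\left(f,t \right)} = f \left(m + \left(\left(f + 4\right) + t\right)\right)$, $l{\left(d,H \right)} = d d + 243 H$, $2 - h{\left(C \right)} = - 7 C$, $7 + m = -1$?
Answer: $\frac{3151}{15090} \approx 0.20881$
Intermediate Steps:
$m = -8$ ($m = -7 - 1 = -8$)
$h{\left(C \right)} = 2 + 7 C$ ($h{\left(C \right)} = 2 - - 7 C = 2 + 7 C$)
$l{\left(d,H \right)} = d^{2} + 243 H$
$a{\left(f,t \right)} = \frac{f \left(-4 + f + t\right)}{6}$ ($a{\left(f,t \right)} = \frac{f \left(-8 + \left(\left(f + 4\right) + t\right)\right)}{6} = \frac{f \left(-8 + \left(\left(4 + f\right) + t\right)\right)}{6} = \frac{f \left(-8 + \left(4 + f + t\right)\right)}{6} = \frac{f \left(-4 + f + t\right)}{6}$)
$\frac{a{\left(-137,h{\left(-13 \right)} \right)}}{l{\left(232,-118 \right)}} = \frac{\frac{1}{6} \left(-137\right) \left(-4 - 137 + \left(2 + 7 \left(-13\right)\right)\right)}{232^{2} + 243 \left(-118\right)} = \frac{\frac{1}{6} \left(-137\right) \left(-4 - 137 + \left(2 - 91\right)\right)}{53824 - 28674} = \frac{\frac{1}{6} \left(-137\right) \left(-4 - 137 - 89\right)}{25150} = \frac{1}{6} \left(-137\right) \left(-230\right) \frac{1}{25150} = \frac{15755}{3} \cdot \frac{1}{25150} = \frac{3151}{15090}$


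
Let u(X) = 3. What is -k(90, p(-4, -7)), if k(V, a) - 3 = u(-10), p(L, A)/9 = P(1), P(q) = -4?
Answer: -6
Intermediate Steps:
p(L, A) = -36 (p(L, A) = 9*(-4) = -36)
k(V, a) = 6 (k(V, a) = 3 + 3 = 6)
-k(90, p(-4, -7)) = -1*6 = -6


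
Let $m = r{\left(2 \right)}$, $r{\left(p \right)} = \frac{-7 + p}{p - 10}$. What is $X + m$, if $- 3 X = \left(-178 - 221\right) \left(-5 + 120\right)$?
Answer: $\frac{122365}{8} \approx 15296.0$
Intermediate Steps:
$r{\left(p \right)} = \frac{-7 + p}{-10 + p}$
$m = \frac{5}{8}$ ($m = \frac{-7 + 2}{-10 + 2} = \frac{1}{-8} \left(-5\right) = \left(- \frac{1}{8}\right) \left(-5\right) = \frac{5}{8} \approx 0.625$)
$X = 15295$ ($X = - \frac{\left(-178 - 221\right) \left(-5 + 120\right)}{3} = - \frac{\left(-399\right) 115}{3} = \left(- \frac{1}{3}\right) \left(-45885\right) = 15295$)
$X + m = 15295 + \frac{5}{8} = \frac{122365}{8}$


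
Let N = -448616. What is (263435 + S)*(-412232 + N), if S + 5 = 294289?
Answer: -480111285712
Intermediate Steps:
S = 294284 (S = -5 + 294289 = 294284)
(263435 + S)*(-412232 + N) = (263435 + 294284)*(-412232 - 448616) = 557719*(-860848) = -480111285712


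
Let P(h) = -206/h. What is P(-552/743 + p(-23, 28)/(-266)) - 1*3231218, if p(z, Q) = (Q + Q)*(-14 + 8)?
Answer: -11866486547/3672 ≈ -3.2316e+6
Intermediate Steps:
p(z, Q) = -12*Q (p(z, Q) = (2*Q)*(-6) = -12*Q)
P(-552/743 + p(-23, 28)/(-266)) - 1*3231218 = -206/(-552/743 - 12*28/(-266)) - 1*3231218 = -206/(-552*1/743 - 336*(-1/266)) - 3231218 = -206/(-552/743 + 24/19) - 3231218 = -206/7344/14117 - 3231218 = -206*14117/7344 - 3231218 = -1454051/3672 - 3231218 = -11866486547/3672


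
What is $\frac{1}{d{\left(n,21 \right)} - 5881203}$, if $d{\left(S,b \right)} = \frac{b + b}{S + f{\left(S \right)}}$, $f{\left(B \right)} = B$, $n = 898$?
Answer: $- \frac{898}{5281320273} \approx -1.7003 \cdot 10^{-7}$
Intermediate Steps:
$d{\left(S,b \right)} = \frac{b}{S}$ ($d{\left(S,b \right)} = \frac{b + b}{S + S} = \frac{2 b}{2 S} = 2 b \frac{1}{2 S} = \frac{b}{S}$)
$\frac{1}{d{\left(n,21 \right)} - 5881203} = \frac{1}{\frac{21}{898} - 5881203} = \frac{1}{- \frac{5281320273}{898}} = - \frac{898}{5281320273}$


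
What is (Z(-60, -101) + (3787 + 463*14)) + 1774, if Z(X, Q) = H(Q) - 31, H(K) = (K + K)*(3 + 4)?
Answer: 10598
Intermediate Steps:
H(K) = 14*K (H(K) = (2*K)*7 = 14*K)
Z(X, Q) = -31 + 14*Q (Z(X, Q) = 14*Q - 31 = -31 + 14*Q)
(Z(-60, -101) + (3787 + 463*14)) + 1774 = ((-31 + 14*(-101)) + (3787 + 463*14)) + 1774 = ((-31 - 1414) + (3787 + 6482)) + 1774 = (-1445 + 10269) + 1774 = 8824 + 1774 = 10598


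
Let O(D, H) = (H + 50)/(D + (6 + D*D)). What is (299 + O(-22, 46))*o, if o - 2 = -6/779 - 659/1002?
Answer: 12156099067/30441762 ≈ 399.32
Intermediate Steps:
O(D, H) = (50 + H)/(6 + D + D**2) (O(D, H) = (50 + H)/(D + (6 + D**2)) = (50 + H)/(6 + D + D**2))
o = 1041743/780558 (o = 2 + (-6/779 - 659/1002) = 2 - 519373/780558 = 1041743/780558 ≈ 1.3346)
(299 + O(-22, 46))*o = (299 + (50 + 46)/(6 - 22 + (-22)**2))*(1041743/780558) = (299 + 96/(6 - 22 + 484))*(1041743/780558) = (299 + 96/468)*(1041743/780558) = (299 + (1/468)*96)*(1041743/780558) = (299 + 8/39)*(1041743/780558) = (11669/39)*(1041743/780558) = 12156099067/30441762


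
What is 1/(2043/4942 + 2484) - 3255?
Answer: -39964790663/12277971 ≈ -3255.0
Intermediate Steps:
1/(2043/4942 + 2484) - 3255 = 1/(12277971/4942) - 3255 = 4942/12277971 - 3255 = -39964790663/12277971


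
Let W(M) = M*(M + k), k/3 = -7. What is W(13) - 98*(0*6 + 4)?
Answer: -496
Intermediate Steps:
k = -21 (k = 3*(-7) = -21)
W(M) = M*(-21 + M) (W(M) = M*(M - 21) = M*(-21 + M))
W(13) - 98*(0*6 + 4) = 13*(-21 + 13) - 98*(0*6 + 4) = 13*(-8) - 98*(0 + 4) = -104 - 98*4 = -104 - 392 = -496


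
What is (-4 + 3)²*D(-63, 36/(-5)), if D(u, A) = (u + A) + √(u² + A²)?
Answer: -351/5 + 9*√1241/5 ≈ -6.7899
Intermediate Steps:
D(u, A) = A + u + √(A² + u²) (D(u, A) = (A + u) + √(A² + u²) = A + u + √(A² + u²))
(-4 + 3)²*D(-63, 36/(-5)) = (-4 + 3)²*(36/(-5) - 63 + √((36/(-5))² + (-63)²)) = (-1)²*(36*(-⅕) - 63 + √((36*(-⅕))² + 3969)) = 1*(-36/5 - 63 + √((-36/5)² + 3969)) = 1*(-36/5 - 63 + √(1296/25 + 3969)) = 1*(-36/5 - 63 + √(100521/25)) = 1*(-36/5 - 63 + 9*√1241/5) = 1*(-351/5 + 9*√1241/5) = -351/5 + 9*√1241/5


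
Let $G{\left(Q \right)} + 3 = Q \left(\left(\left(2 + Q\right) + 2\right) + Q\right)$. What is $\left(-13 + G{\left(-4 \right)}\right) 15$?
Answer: $0$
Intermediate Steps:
$G{\left(Q \right)} = -3 + Q \left(4 + 2 Q\right)$ ($G{\left(Q \right)} = -3 + Q \left(\left(\left(2 + Q\right) + 2\right) + Q\right) = -3 + Q \left(\left(4 + Q\right) + Q\right) = -3 + Q \left(4 + 2 Q\right)$)
$\left(-13 + G{\left(-4 \right)}\right) 15 = \left(-13 + \left(-3 + 2 \left(-4\right)^{2} + 4 \left(-4\right)\right)\right) 15 = \left(-13 - -13\right) 15 = \left(-13 + 13\right) 15 = 0 \cdot 15 = 0$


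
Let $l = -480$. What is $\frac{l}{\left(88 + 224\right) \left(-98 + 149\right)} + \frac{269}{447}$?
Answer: $\frac{18823}{32929} \approx 0.57162$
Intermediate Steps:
$\frac{l}{\left(88 + 224\right) \left(-98 + 149\right)} + \frac{269}{447} = - \frac{480}{\left(88 + 224\right) \left(-98 + 149\right)} + \frac{269}{447} = - \frac{480}{312 \cdot 51} + 269 \cdot \frac{1}{447} = - \frac{480}{15912} + \frac{269}{447} = \left(-480\right) \frac{1}{15912} + \frac{269}{447} = - \frac{20}{663} + \frac{269}{447} = \frac{18823}{32929}$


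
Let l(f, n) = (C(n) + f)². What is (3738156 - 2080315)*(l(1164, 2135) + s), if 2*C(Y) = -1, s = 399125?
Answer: 11623834464789/4 ≈ 2.9060e+12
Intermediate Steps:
C(Y) = -½ (C(Y) = (½)*(-1) = -½)
l(f, n) = (-½ + f)²
(3738156 - 2080315)*(l(1164, 2135) + s) = (3738156 - 2080315)*((-1 + 2*1164)²/4 + 399125) = 1657841*((-1 + 2328)²/4 + 399125) = 1657841*((¼)*2327² + 399125) = 1657841*((¼)*5414929 + 399125) = 1657841*(5414929/4 + 399125) = 1657841*(7011429/4) = 11623834464789/4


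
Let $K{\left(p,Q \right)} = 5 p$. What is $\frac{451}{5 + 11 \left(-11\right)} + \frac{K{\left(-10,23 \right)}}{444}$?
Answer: $- \frac{51511}{12876} \approx -4.0005$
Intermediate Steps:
$\frac{451}{5 + 11 \left(-11\right)} + \frac{K{\left(-10,23 \right)}}{444} = \frac{451}{5 + 11 \left(-11\right)} + \frac{5 \left(-10\right)}{444} = \frac{451}{5 - 121} - \frac{25}{222} = \frac{451}{-116} - \frac{25}{222} = 451 \left(- \frac{1}{116}\right) - \frac{25}{222} = - \frac{451}{116} - \frac{25}{222} = - \frac{51511}{12876}$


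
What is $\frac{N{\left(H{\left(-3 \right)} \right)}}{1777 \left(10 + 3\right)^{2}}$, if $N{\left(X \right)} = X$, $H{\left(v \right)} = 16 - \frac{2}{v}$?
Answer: $\frac{50}{900939} \approx 5.5498 \cdot 10^{-5}$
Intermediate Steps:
$\frac{N{\left(H{\left(-3 \right)} \right)}}{1777 \left(10 + 3\right)^{2}} = \frac{16 - \frac{2}{-3}}{1777 \left(10 + 3\right)^{2}} = \frac{16 - - \frac{2}{3}}{1777 \cdot 13^{2}} = \frac{16 + \frac{2}{3}}{1777 \cdot 169} = \frac{50}{3 \cdot 300313} = \frac{50}{3} \cdot \frac{1}{300313} = \frac{50}{900939}$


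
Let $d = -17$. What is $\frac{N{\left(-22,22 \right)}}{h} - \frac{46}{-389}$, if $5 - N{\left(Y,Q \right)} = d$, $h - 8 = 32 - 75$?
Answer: $- \frac{6948}{13615} \approx -0.51032$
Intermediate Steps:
$h = -35$ ($h = 8 + \left(32 - 75\right) = 8 - 43 = -35$)
$N{\left(Y,Q \right)} = 22$ ($N{\left(Y,Q \right)} = 5 - -17 = 5 + 17 = 22$)
$\frac{N{\left(-22,22 \right)}}{h} - \frac{46}{-389} = \frac{22}{-35} - \frac{46}{-389} = 22 \left(- \frac{1}{35}\right) - - \frac{46}{389} = - \frac{22}{35} + \frac{46}{389} = - \frac{6948}{13615}$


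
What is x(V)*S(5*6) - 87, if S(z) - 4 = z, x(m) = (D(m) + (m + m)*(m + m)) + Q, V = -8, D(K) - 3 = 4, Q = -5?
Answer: 8685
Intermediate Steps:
D(K) = 7 (D(K) = 3 + 4 = 7)
x(m) = 2 + 4*m**2 (x(m) = (7 + (m + m)*(m + m)) - 5 = (7 + (2*m)*(2*m)) - 5 = (7 + 4*m**2) - 5 = 2 + 4*m**2)
S(z) = 4 + z
x(V)*S(5*6) - 87 = (2 + 4*(-8)**2)*(4 + 5*6) - 87 = (2 + 4*64)*(4 + 30) - 87 = (2 + 256)*34 - 87 = 258*34 - 87 = 8772 - 87 = 8685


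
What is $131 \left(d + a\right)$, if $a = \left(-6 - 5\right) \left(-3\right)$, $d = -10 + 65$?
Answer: $11528$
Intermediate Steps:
$d = 55$
$a = 33$ ($a = \left(-11\right) \left(-3\right) = 33$)
$131 \left(d + a\right) = 131 \left(55 + 33\right) = 131 \cdot 88 = 11528$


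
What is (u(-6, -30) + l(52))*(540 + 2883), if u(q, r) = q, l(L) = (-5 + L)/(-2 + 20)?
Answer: -69601/6 ≈ -11600.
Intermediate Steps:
l(L) = -5/18 + L/18 (l(L) = (-5 + L)/18 = (-5 + L)*(1/18) = -5/18 + L/18)
(u(-6, -30) + l(52))*(540 + 2883) = (-6 + (-5/18 + (1/18)*52))*(540 + 2883) = (-6 + (-5/18 + 26/9))*3423 = (-6 + 47/18)*3423 = -61/18*3423 = -69601/6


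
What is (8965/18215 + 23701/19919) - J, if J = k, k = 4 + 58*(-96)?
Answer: 403873255698/72564917 ≈ 5565.7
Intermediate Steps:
k = -5564 (k = 4 - 5568 = -5564)
J = -5564
(8965/18215 + 23701/19919) - J = (8965/18215 + 23701/19919) - 1*(-5564) = (8965*(1/18215) + 23701*(1/19919)) + 5564 = (1793/3643 + 23701/19919) + 5564 = 122057510/72564917 + 5564 = 403873255698/72564917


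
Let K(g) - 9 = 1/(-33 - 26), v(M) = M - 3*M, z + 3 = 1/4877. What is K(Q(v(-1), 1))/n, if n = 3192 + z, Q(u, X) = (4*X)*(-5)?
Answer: 1292405/458806243 ≈ 0.0028169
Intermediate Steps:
z = -14630/4877 (z = -3 + 1/4877 = -14630/4877 ≈ -2.9998)
v(M) = -2*M
Q(u, X) = -20*X
K(g) = 530/59 (K(g) = 9 + 1/(-33 - 26) = 9 + 1/(-59) = 9 - 1/59 = 530/59)
n = 15552754/4877 (n = 3192 - 14630/4877 = 15552754/4877 ≈ 3189.0)
K(Q(v(-1), 1))/n = 530/(59*(15552754/4877)) = (530/59)*(4877/15552754) = 1292405/458806243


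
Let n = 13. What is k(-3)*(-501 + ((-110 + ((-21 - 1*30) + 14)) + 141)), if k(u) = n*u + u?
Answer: 21294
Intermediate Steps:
k(u) = 14*u (k(u) = 13*u + u = 14*u)
k(-3)*(-501 + ((-110 + ((-21 - 1*30) + 14)) + 141)) = (14*(-3))*(-501 + ((-110 + ((-21 - 1*30) + 14)) + 141)) = -42*(-501 + ((-110 + ((-21 - 30) + 14)) + 141)) = -42*(-501 + ((-110 + (-51 + 14)) + 141)) = -42*(-501 + ((-110 - 37) + 141)) = -42*(-501 + (-147 + 141)) = -42*(-501 - 6) = -42*(-507) = 21294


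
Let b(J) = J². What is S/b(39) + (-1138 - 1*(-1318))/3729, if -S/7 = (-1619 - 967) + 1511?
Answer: 9444835/1890603 ≈ 4.9957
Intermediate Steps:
S = 7525 (S = -7*((-1619 - 967) + 1511) = -7*(-2586 + 1511) = -7*(-1075) = 7525)
S/b(39) + (-1138 - 1*(-1318))/3729 = 7525/(39²) + (-1138 - 1*(-1318))/3729 = 7525/1521 + (-1138 + 1318)*(1/3729) = 7525*(1/1521) + 180*(1/3729) = 7525/1521 + 60/1243 = 9444835/1890603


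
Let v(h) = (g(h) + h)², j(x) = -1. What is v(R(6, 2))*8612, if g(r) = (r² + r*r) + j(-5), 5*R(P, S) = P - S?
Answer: 6278148/625 ≈ 10045.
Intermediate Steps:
R(P, S) = -S/5 + P/5 (R(P, S) = (P - S)/5 = -S/5 + P/5)
g(r) = -1 + 2*r² (g(r) = (r² + r*r) - 1 = (r² + r²) - 1 = 2*r² - 1 = -1 + 2*r²)
v(h) = (-1 + h + 2*h²)² (v(h) = ((-1 + 2*h²) + h)² = (-1 + h + 2*h²)²)
v(R(6, 2))*8612 = (-1 + (-⅕*2 + (⅕)*6) + 2*(-⅕*2 + (⅕)*6)²)²*8612 = (-1 + (-⅖ + 6/5) + 2*(-⅖ + 6/5)²)²*8612 = (-1 + ⅘ + 2*(⅘)²)²*8612 = (-1 + ⅘ + 2*(16/25))²*8612 = (-1 + ⅘ + 32/25)²*8612 = (27/25)²*8612 = (729/625)*8612 = 6278148/625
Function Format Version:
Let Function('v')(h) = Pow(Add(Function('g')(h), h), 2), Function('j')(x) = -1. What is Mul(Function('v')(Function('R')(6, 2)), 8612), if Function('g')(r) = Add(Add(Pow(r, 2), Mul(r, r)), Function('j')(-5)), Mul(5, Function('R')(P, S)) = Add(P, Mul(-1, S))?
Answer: Rational(6278148, 625) ≈ 10045.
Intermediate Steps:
Function('R')(P, S) = Add(Mul(Rational(-1, 5), S), Mul(Rational(1, 5), P)) (Function('R')(P, S) = Mul(Rational(1, 5), Add(P, Mul(-1, S))) = Add(Mul(Rational(-1, 5), S), Mul(Rational(1, 5), P)))
Function('g')(r) = Add(-1, Mul(2, Pow(r, 2))) (Function('g')(r) = Add(Add(Pow(r, 2), Mul(r, r)), -1) = Add(Add(Pow(r, 2), Pow(r, 2)), -1) = Add(Mul(2, Pow(r, 2)), -1) = Add(-1, Mul(2, Pow(r, 2))))
Function('v')(h) = Pow(Add(-1, h, Mul(2, Pow(h, 2))), 2) (Function('v')(h) = Pow(Add(Add(-1, Mul(2, Pow(h, 2))), h), 2) = Pow(Add(-1, h, Mul(2, Pow(h, 2))), 2))
Mul(Function('v')(Function('R')(6, 2)), 8612) = Mul(Pow(Add(-1, Add(Mul(Rational(-1, 5), 2), Mul(Rational(1, 5), 6)), Mul(2, Pow(Add(Mul(Rational(-1, 5), 2), Mul(Rational(1, 5), 6)), 2))), 2), 8612) = Mul(Pow(Add(-1, Add(Rational(-2, 5), Rational(6, 5)), Mul(2, Pow(Add(Rational(-2, 5), Rational(6, 5)), 2))), 2), 8612) = Mul(Pow(Add(-1, Rational(4, 5), Mul(2, Pow(Rational(4, 5), 2))), 2), 8612) = Mul(Pow(Add(-1, Rational(4, 5), Mul(2, Rational(16, 25))), 2), 8612) = Mul(Pow(Add(-1, Rational(4, 5), Rational(32, 25)), 2), 8612) = Mul(Pow(Rational(27, 25), 2), 8612) = Mul(Rational(729, 625), 8612) = Rational(6278148, 625)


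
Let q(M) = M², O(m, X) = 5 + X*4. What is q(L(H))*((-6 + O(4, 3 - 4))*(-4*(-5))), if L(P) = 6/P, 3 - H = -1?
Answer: -225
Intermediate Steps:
O(m, X) = 5 + 4*X
H = 4 (H = 3 - 1*(-1) = 3 + 1 = 4)
q(L(H))*((-6 + O(4, 3 - 4))*(-4*(-5))) = (6/4)²*((-6 + (5 + 4*(3 - 4)))*(-4*(-5))) = (6*(¼))²*((-6 + (5 + 4*(-1)))*20) = (3/2)²*((-6 + (5 - 4))*20) = 9*((-6 + 1)*20)/4 = 9*(-5*20)/4 = (9/4)*(-100) = -225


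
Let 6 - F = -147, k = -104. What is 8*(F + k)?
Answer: 392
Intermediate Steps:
F = 153 (F = 6 - 1*(-147) = 6 + 147 = 153)
8*(F + k) = 8*(153 - 104) = 8*49 = 392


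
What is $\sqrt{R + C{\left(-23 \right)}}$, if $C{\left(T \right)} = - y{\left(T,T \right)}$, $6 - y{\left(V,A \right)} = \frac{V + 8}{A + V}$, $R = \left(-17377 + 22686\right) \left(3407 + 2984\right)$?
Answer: $\frac{\sqrt{71795484998}}{46} \approx 5824.9$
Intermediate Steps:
$R = 33929819$ ($R = 5309 \cdot 6391 = 33929819$)
$y{\left(V,A \right)} = 6 - \frac{8 + V}{A + V}$ ($y{\left(V,A \right)} = 6 - \frac{V + 8}{A + V} = 6 - \frac{8 + V}{A + V}$)
$C{\left(T \right)} = - \frac{-8 + 11 T}{2 T}$ ($C{\left(T \right)} = - \frac{-8 + 5 T + 6 T}{T + T} = - \frac{-8 + 11 T}{2 T}$)
$\sqrt{R + C{\left(-23 \right)}} = \sqrt{33929819 - \left(\frac{11}{2} - \frac{4}{-23}\right)} = \sqrt{33929819 + \left(- \frac{11}{2} + 4 \left(- \frac{1}{23}\right)\right)} = \sqrt{33929819 - \frac{261}{46}} = \sqrt{\frac{1560771413}{46}} = \frac{\sqrt{71795484998}}{46}$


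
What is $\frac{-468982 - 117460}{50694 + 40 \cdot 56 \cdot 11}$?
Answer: $- \frac{293221}{37667} \approx -7.7846$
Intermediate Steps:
$\frac{-468982 - 117460}{50694 + 40 \cdot 56 \cdot 11} = - \frac{586442}{50694 + 2240 \cdot 11} = - \frac{586442}{50694 + 24640} = - \frac{586442}{75334} = \left(-586442\right) \frac{1}{75334} = - \frac{293221}{37667}$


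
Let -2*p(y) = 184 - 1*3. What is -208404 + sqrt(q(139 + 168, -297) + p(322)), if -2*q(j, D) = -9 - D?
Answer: -208404 + I*sqrt(938)/2 ≈ -2.084e+5 + 15.313*I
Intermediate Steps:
p(y) = -181/2 (p(y) = -(184 - 1*3)/2 = -(184 - 3)/2 = -1/2*181 = -181/2)
q(j, D) = 9/2 + D/2 (q(j, D) = -(-9 - D)/2 = 9/2 + D/2)
-208404 + sqrt(q(139 + 168, -297) + p(322)) = -208404 + sqrt((9/2 + (1/2)*(-297)) - 181/2) = -208404 + sqrt((9/2 - 297/2) - 181/2) = -208404 + sqrt(-144 - 181/2) = -208404 + sqrt(-469/2) = -208404 + I*sqrt(938)/2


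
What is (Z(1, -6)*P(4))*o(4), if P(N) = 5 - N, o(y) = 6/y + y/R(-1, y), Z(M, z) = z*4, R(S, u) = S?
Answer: 60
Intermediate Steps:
Z(M, z) = 4*z
o(y) = -y + 6/y (o(y) = 6/y + y/(-1) = 6/y + y*(-1) = 6/y - y = -y + 6/y)
(Z(1, -6)*P(4))*o(4) = ((4*(-6))*(5 - 1*4))*(-1*4 + 6/4) = (-24*(5 - 4))*(-4 + 6*(¼)) = (-24*1)*(-4 + 3/2) = -24*(-5/2) = 60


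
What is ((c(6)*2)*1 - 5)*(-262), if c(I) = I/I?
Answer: 786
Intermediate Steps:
c(I) = 1
((c(6)*2)*1 - 5)*(-262) = ((1*2)*1 - 5)*(-262) = (2*1 - 5)*(-262) = (2 - 5)*(-262) = -3*(-262) = 786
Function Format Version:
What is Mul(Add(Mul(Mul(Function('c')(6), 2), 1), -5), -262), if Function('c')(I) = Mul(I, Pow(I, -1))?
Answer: 786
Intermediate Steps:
Function('c')(I) = 1
Mul(Add(Mul(Mul(Function('c')(6), 2), 1), -5), -262) = Mul(Add(Mul(Mul(1, 2), 1), -5), -262) = Mul(Add(Mul(2, 1), -5), -262) = Mul(Add(2, -5), -262) = Mul(-3, -262) = 786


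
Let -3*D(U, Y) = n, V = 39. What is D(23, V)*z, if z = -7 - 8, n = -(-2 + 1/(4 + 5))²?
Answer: -1445/81 ≈ -17.840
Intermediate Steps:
n = -289/81 (n = -(-2 + 1/9)² = -(-2 + ⅑)² = -(-17/9)² = -1*289/81 = -289/81 ≈ -3.5679)
D(U, Y) = 289/243 (D(U, Y) = -⅓*(-289/81) = 289/243)
z = -15
D(23, V)*z = (289/243)*(-15) = -1445/81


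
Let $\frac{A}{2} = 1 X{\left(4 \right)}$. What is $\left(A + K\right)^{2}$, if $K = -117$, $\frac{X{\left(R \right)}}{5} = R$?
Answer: $5929$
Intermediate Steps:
$X{\left(R \right)} = 5 R$
$A = 40$ ($A = 2 \cdot 1 \cdot 5 \cdot 4 = 2 \cdot 1 \cdot 20 = 2 \cdot 20 = 40$)
$\left(A + K\right)^{2} = \left(40 - 117\right)^{2} = \left(-77\right)^{2} = 5929$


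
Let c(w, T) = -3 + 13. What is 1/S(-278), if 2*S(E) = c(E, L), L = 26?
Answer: 1/5 ≈ 0.20000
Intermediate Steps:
c(w, T) = 10
S(E) = 5 (S(E) = (1/2)*10 = 5)
1/S(-278) = 1/5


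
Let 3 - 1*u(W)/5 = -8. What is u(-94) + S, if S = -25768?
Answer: -25713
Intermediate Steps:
u(W) = 55 (u(W) = 15 - 5*(-8) = 15 + 40 = 55)
u(-94) + S = 55 - 25768 = -25713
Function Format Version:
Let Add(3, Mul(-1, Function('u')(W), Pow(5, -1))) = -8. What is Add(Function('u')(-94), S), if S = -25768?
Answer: -25713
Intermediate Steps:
Function('u')(W) = 55 (Function('u')(W) = Add(15, Mul(-5, -8)) = Add(15, 40) = 55)
Add(Function('u')(-94), S) = Add(55, -25768) = -25713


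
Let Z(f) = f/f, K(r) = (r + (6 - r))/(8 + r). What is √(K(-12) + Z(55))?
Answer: I*√2/2 ≈ 0.70711*I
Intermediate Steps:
K(r) = 6/(8 + r)
Z(f) = 1
√(K(-12) + Z(55)) = √(6/(8 - 12) + 1) = √(6/(-4) + 1) = √(6*(-¼) + 1) = √(-3/2 + 1) = √(-½) = I*√2/2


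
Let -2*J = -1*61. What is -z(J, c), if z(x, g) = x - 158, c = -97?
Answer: 255/2 ≈ 127.50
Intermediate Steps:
J = 61/2 (J = -(-1)*61/2 = -½*(-61) = 61/2 ≈ 30.500)
z(x, g) = -158 + x
-z(J, c) = -(-158 + 61/2) = -1*(-255/2) = 255/2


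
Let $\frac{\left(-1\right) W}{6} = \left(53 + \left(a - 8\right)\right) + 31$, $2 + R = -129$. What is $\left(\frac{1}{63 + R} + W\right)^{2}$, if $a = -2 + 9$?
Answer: $\frac{1146838225}{4624} \approx 2.4802 \cdot 10^{5}$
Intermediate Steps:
$a = 7$
$R = -131$ ($R = -2 - 129 = -131$)
$W = -498$ ($W = - 6 \left(\left(53 + \left(7 - 8\right)\right) + 31\right) = - 6 \left(\left(53 - 1\right) + 31\right) = - 6 \left(52 + 31\right) = \left(-6\right) 83 = -498$)
$\left(\frac{1}{63 + R} + W\right)^{2} = \left(\frac{1}{63 - 131} - 498\right)^{2} = \left(\frac{1}{-68} - 498\right)^{2} = \left(- \frac{1}{68} - 498\right)^{2} = \left(- \frac{33865}{68}\right)^{2} = \frac{1146838225}{4624}$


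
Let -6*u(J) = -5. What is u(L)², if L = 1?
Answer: 25/36 ≈ 0.69444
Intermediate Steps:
u(J) = ⅚ (u(J) = -⅙*(-5) = ⅚)
u(L)² = (⅚)² = 25/36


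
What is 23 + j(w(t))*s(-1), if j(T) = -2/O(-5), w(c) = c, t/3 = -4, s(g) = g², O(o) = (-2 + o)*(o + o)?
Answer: 804/35 ≈ 22.971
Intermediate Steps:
O(o) = 2*o*(-2 + o) (O(o) = (-2 + o)*(2*o) = 2*o*(-2 + o))
t = -12 (t = 3*(-4) = -12)
j(T) = -1/35 (j(T) = -2*(-1/(10*(-2 - 5))) = -2/(2*(-5)*(-7)) = -2/70 = -2*1/70 = -1/35)
23 + j(w(t))*s(-1) = 23 - 1/35*(-1)² = 23 - 1/35*1 = 23 - 1/35 = 804/35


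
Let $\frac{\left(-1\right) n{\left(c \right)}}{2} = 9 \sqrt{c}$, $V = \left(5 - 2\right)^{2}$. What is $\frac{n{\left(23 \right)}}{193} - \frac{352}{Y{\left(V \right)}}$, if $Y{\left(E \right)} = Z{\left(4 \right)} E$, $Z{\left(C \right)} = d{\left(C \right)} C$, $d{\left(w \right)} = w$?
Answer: $- \frac{22}{9} - \frac{18 \sqrt{23}}{193} \approx -2.8917$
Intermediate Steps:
$V = 9$ ($V = 3^{2} = 9$)
$Z{\left(C \right)} = C^{2}$ ($Z{\left(C \right)} = C C = C^{2}$)
$Y{\left(E \right)} = 16 E$ ($Y{\left(E \right)} = 4^{2} E = 16 E$)
$n{\left(c \right)} = - 18 \sqrt{c}$ ($n{\left(c \right)} = - 2 \cdot 9 \sqrt{c} = - 18 \sqrt{c}$)
$\frac{n{\left(23 \right)}}{193} - \frac{352}{Y{\left(V \right)}} = \frac{\left(-18\right) \sqrt{23}}{193} - \frac{352}{16 \cdot 9} = - 18 \sqrt{23} \cdot \frac{1}{193} - \frac{352}{144} = - \frac{18 \sqrt{23}}{193} - \frac{22}{9} = - \frac{22}{9} - \frac{18 \sqrt{23}}{193}$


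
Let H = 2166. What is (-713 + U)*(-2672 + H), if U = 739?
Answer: -13156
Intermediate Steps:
(-713 + U)*(-2672 + H) = (-713 + 739)*(-2672 + 2166) = 26*(-506) = -13156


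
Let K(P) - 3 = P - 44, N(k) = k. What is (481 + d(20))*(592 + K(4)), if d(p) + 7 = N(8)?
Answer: 267510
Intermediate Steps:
d(p) = 1 (d(p) = -7 + 8 = 1)
K(P) = -41 + P (K(P) = 3 + (P - 44) = 3 + (-44 + P) = -41 + P)
(481 + d(20))*(592 + K(4)) = (481 + 1)*(592 + (-41 + 4)) = 482*(592 - 37) = 482*555 = 267510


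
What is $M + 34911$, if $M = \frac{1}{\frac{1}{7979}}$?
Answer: $42890$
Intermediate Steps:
$M = 7979$ ($M = \frac{1}{\frac{1}{7979}} = 7979$)
$M + 34911 = 7979 + 34911 = 42890$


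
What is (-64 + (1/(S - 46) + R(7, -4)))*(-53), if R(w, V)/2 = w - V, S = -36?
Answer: 182585/82 ≈ 2226.6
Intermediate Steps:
R(w, V) = -2*V + 2*w (R(w, V) = 2*(w - V) = -2*V + 2*w)
(-64 + (1/(S - 46) + R(7, -4)))*(-53) = (-64 + (1/(-36 - 46) + (-2*(-4) + 2*7)))*(-53) = (-64 + (1/(-82) + (8 + 14)))*(-53) = (-64 + (-1/82 + 22))*(-53) = (-64 + 1803/82)*(-53) = -3445/82*(-53) = 182585/82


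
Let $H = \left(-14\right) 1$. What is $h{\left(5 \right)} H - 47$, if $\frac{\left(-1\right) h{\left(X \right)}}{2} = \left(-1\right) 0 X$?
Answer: $-47$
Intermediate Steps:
$H = -14$
$h{\left(X \right)} = 0$ ($h{\left(X \right)} = - 2 \left(-1\right) 0 X = - 2 \cdot 0 X = \left(-2\right) 0 = 0$)
$h{\left(5 \right)} H - 47 = 0 \left(-14\right) - 47 = 0 - 47 = -47$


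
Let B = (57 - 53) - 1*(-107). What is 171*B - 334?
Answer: 18647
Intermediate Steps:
B = 111 (B = 4 + 107 = 111)
171*B - 334 = 171*111 - 334 = 18981 - 334 = 18647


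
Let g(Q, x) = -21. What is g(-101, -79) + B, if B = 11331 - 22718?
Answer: -11408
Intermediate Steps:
B = -11387
g(-101, -79) + B = -21 - 11387 = -11408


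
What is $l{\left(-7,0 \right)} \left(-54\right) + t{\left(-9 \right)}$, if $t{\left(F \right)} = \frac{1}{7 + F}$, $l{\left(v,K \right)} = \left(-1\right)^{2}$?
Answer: $- \frac{109}{2} \approx -54.5$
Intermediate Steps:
$l{\left(v,K \right)} = 1$
$l{\left(-7,0 \right)} \left(-54\right) + t{\left(-9 \right)} = 1 \left(-54\right) + \frac{1}{7 - 9} = -54 + \frac{1}{-2} = -54 - \frac{1}{2} = - \frac{109}{2}$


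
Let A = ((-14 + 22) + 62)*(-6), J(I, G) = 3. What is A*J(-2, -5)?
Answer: -1260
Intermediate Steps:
A = -420 (A = (8 + 62)*(-6) = 70*(-6) = -420)
A*J(-2, -5) = -420*3 = -1260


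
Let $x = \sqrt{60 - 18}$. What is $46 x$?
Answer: $46 \sqrt{42} \approx 298.11$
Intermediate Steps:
$x = \sqrt{42} \approx 6.4807$
$46 x = 46 \sqrt{42}$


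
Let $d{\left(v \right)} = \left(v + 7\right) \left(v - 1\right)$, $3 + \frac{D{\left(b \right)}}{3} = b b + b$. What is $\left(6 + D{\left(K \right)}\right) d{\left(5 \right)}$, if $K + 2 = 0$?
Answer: $144$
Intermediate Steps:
$K = -2$ ($K = -2 + 0 = -2$)
$D{\left(b \right)} = -9 + 3 b + 3 b^{2}$ ($D{\left(b \right)} = -9 + 3 \left(b b + b\right) = -9 + 3 \left(b^{2} + b\right) = -9 + 3 \left(b + b^{2}\right) = -9 + \left(3 b + 3 b^{2}\right) = -9 + 3 b + 3 b^{2}$)
$d{\left(v \right)} = \left(-1 + v\right) \left(7 + v\right)$ ($d{\left(v \right)} = \left(7 + v\right) \left(-1 + v\right) = \left(-1 + v\right) \left(7 + v\right)$)
$\left(6 + D{\left(K \right)}\right) d{\left(5 \right)} = \left(6 + \left(-9 + 3 \left(-2\right) + 3 \left(-2\right)^{2}\right)\right) \left(-7 + 5^{2} + 6 \cdot 5\right) = \left(6 - 3\right) \left(-7 + 25 + 30\right) = \left(6 - 3\right) 48 = 3 \cdot 48 = 144$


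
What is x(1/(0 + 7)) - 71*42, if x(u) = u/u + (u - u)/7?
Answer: -2981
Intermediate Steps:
x(u) = 1 (x(u) = 1 + 0*(1/7) = 1 + 0 = 1)
x(1/(0 + 7)) - 71*42 = 1 - 71*42 = 1 - 2982 = -2981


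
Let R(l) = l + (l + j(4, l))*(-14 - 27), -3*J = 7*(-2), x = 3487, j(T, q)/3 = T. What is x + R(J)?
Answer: 8425/3 ≈ 2808.3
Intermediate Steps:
j(T, q) = 3*T
J = 14/3 (J = -7*(-2)/3 = -1/3*(-14) = 14/3 ≈ 4.6667)
R(l) = -492 - 40*l (R(l) = l + (l + 3*4)*(-14 - 27) = l + (l + 12)*(-41) = l + (12 + l)*(-41) = l + (-492 - 41*l) = -492 - 40*l)
x + R(J) = 3487 + (-492 - 40*14/3) = 3487 + (-492 - 560/3) = 3487 - 2036/3 = 8425/3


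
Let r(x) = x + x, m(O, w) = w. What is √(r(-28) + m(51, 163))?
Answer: √107 ≈ 10.344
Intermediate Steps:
r(x) = 2*x
√(r(-28) + m(51, 163)) = √(2*(-28) + 163) = √(-56 + 163) = √107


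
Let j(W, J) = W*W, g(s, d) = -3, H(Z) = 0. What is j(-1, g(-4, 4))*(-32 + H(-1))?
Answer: -32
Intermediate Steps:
j(W, J) = W**2
j(-1, g(-4, 4))*(-32 + H(-1)) = (-1)**2*(-32 + 0) = 1*(-32) = -32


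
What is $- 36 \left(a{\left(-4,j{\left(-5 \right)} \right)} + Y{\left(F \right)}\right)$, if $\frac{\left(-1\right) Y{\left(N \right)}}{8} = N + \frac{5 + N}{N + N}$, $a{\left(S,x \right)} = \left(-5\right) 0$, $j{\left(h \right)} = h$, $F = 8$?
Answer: $2538$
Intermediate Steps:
$a{\left(S,x \right)} = 0$
$Y{\left(N \right)} = - 8 N - \frac{4 \left(5 + N\right)}{N}$ ($Y{\left(N \right)} = - 8 \left(N + \frac{5 + N}{N + N}\right) = - 8 \left(N + \frac{5 + N}{2 N}\right) = - 8 N - \frac{4 \left(5 + N\right)}{N}$)
$- 36 \left(a{\left(-4,j{\left(-5 \right)} \right)} + Y{\left(F \right)}\right) = - 36 \left(0 - \left(68 + \frac{5}{2}\right)\right) = - 36 \left(0 - \frac{141}{2}\right) = \left(-36\right) \left(- \frac{141}{2}\right) = 2538$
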